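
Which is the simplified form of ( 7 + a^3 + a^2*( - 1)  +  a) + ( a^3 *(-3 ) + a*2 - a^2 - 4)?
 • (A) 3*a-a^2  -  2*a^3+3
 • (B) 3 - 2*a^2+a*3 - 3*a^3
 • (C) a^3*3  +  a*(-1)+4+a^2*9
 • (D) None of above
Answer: D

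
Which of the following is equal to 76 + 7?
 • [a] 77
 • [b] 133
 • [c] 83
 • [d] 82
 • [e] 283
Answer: c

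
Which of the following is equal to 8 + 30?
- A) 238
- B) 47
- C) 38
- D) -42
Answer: C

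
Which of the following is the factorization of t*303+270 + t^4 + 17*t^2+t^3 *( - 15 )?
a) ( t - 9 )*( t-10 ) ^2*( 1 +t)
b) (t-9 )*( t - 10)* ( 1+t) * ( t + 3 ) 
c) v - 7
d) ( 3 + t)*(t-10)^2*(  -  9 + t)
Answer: b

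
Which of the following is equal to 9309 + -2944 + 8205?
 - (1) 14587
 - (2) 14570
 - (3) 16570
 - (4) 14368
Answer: 2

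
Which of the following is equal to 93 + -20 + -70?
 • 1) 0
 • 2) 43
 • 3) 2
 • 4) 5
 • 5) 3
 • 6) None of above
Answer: 5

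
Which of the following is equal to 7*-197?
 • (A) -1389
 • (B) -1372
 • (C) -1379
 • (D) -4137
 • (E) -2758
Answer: C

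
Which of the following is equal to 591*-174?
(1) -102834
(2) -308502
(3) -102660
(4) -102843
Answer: 1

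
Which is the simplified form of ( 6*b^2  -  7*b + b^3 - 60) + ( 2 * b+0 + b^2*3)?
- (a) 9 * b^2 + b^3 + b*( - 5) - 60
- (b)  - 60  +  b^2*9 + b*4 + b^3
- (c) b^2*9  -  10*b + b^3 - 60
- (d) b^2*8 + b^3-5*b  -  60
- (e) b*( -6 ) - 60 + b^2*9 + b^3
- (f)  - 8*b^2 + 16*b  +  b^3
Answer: a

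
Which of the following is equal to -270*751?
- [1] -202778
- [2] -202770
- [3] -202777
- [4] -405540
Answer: 2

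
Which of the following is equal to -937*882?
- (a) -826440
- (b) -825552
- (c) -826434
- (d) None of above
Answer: c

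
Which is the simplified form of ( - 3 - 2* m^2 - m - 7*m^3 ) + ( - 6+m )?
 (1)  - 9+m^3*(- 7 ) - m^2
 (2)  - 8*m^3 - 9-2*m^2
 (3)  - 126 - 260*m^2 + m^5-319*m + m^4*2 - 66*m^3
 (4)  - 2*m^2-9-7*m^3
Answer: 4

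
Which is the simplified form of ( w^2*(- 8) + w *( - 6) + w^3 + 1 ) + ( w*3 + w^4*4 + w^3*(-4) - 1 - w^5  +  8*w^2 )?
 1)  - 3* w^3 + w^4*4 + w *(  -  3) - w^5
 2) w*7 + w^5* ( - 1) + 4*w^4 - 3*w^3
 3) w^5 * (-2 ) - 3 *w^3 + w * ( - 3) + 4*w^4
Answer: 1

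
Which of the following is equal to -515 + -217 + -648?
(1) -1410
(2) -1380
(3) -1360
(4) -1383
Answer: 2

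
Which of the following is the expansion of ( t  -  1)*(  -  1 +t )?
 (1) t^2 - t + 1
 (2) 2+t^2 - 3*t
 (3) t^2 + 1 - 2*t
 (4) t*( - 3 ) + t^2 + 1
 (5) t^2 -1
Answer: 3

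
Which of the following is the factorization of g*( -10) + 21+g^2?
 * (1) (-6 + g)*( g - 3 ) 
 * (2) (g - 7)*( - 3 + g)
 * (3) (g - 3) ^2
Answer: 2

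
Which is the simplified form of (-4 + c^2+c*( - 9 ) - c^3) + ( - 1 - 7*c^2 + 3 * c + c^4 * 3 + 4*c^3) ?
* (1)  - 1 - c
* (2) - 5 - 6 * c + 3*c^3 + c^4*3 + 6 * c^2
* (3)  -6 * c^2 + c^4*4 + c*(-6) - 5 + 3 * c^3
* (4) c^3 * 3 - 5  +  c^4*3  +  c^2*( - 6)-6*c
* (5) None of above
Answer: 4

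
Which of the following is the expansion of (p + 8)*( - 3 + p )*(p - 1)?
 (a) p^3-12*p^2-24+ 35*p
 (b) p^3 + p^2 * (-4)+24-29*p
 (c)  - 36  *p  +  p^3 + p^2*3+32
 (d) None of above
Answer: d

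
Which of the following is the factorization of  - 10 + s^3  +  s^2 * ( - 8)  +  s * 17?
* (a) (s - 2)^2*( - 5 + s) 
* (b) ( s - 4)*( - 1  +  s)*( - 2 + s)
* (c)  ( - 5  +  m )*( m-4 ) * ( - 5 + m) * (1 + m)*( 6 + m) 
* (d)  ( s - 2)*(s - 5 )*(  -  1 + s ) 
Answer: d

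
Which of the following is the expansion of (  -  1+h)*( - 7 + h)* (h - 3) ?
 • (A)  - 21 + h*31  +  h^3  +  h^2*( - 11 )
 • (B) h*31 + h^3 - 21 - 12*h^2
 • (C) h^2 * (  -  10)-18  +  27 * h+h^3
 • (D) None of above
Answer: A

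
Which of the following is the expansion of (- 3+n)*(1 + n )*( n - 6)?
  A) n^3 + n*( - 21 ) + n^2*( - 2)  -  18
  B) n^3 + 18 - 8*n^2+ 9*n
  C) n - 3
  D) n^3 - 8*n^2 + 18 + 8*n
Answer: B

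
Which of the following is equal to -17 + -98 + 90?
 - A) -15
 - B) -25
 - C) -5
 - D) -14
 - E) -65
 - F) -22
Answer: B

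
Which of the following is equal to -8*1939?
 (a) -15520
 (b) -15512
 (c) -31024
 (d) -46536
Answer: b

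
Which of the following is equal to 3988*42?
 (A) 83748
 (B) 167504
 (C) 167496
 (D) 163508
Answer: C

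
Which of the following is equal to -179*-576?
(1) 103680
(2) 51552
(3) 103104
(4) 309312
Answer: 3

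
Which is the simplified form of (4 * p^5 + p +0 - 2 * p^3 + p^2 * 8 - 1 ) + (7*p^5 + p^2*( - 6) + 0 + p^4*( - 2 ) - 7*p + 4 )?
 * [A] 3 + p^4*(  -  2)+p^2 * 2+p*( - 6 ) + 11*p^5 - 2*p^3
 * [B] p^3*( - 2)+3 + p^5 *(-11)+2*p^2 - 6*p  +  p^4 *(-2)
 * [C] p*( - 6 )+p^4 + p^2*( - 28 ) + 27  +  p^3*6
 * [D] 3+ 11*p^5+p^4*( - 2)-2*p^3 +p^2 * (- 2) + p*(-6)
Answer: A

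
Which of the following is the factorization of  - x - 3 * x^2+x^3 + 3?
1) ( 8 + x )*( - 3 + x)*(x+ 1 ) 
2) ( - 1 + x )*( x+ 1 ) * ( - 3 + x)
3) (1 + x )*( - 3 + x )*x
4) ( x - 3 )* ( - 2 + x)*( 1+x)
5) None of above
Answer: 2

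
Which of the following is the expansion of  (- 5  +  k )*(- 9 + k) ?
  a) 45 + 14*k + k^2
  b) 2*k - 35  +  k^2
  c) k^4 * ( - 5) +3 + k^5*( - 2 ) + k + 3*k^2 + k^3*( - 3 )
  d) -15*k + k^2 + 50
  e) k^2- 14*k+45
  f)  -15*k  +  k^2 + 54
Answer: e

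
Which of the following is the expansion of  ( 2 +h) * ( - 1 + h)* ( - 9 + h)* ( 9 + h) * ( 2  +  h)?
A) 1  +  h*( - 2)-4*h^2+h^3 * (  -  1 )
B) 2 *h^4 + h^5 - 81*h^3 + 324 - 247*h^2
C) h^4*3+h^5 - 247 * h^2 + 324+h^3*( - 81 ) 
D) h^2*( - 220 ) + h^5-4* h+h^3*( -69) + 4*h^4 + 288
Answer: C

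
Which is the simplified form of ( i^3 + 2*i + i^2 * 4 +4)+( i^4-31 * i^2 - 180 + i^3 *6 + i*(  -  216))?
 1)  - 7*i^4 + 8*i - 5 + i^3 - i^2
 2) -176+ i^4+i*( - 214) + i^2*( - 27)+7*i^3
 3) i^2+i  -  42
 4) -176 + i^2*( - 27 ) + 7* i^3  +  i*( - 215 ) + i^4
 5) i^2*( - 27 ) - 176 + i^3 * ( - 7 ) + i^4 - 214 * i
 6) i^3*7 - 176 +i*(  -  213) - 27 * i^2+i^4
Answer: 2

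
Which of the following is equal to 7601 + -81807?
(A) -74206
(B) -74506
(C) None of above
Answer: A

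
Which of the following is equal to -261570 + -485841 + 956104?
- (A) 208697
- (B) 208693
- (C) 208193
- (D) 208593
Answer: B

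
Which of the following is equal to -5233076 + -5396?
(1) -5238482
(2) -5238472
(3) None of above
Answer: 2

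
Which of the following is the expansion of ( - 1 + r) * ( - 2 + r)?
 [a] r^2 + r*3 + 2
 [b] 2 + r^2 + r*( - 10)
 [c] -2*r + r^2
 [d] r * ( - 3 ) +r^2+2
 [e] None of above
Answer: d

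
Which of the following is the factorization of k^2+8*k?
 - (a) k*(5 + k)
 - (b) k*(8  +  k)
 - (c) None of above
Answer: b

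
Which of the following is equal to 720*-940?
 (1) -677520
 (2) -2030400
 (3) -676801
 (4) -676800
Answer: 4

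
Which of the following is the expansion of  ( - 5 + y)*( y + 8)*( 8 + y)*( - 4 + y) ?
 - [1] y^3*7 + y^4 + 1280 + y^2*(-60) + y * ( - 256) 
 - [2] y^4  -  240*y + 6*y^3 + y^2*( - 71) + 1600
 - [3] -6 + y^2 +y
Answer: 1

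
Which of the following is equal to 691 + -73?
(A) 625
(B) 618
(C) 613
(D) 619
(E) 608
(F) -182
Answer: B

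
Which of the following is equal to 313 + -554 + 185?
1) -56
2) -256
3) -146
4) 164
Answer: 1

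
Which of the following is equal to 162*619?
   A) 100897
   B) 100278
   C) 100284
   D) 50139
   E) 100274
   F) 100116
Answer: B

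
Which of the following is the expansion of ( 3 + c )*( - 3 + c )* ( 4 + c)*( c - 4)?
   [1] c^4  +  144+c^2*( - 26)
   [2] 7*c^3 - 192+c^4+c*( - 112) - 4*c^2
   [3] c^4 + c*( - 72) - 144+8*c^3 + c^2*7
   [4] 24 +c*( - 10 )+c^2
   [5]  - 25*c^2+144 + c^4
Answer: 5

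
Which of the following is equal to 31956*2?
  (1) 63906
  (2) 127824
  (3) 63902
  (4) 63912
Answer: 4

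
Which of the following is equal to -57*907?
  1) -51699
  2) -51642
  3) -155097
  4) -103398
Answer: 1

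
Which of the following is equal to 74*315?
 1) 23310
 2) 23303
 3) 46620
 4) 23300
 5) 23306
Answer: 1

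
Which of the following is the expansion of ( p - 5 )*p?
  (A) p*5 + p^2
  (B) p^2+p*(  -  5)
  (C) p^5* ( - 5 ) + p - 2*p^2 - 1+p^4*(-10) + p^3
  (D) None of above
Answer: B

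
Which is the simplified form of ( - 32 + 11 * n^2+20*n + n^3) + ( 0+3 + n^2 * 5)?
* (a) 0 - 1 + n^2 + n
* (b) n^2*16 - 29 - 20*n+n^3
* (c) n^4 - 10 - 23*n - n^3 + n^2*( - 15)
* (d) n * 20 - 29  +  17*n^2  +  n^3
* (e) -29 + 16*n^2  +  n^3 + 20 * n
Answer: e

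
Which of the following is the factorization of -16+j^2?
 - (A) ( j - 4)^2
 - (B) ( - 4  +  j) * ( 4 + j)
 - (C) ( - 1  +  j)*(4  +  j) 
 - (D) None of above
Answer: B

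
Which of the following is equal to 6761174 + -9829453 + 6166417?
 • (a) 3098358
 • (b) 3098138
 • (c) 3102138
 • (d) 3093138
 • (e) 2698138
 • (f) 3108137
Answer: b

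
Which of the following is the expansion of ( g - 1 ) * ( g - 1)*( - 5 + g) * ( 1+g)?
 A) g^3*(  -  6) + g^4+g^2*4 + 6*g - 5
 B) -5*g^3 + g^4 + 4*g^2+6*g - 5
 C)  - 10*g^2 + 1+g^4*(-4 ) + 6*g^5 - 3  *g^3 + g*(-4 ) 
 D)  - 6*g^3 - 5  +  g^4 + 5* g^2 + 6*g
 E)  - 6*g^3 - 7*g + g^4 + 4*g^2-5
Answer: A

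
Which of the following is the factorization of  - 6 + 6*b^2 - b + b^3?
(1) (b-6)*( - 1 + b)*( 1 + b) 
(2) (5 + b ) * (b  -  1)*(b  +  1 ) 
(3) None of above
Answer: 3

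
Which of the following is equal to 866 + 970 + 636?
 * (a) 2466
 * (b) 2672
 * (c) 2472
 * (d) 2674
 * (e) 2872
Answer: c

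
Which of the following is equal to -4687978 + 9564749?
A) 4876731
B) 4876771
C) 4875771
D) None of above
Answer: B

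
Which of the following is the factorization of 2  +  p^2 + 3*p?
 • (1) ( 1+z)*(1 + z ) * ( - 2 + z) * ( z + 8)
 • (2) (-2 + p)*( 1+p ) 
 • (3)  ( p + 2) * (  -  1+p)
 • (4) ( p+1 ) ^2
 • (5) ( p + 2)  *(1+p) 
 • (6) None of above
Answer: 5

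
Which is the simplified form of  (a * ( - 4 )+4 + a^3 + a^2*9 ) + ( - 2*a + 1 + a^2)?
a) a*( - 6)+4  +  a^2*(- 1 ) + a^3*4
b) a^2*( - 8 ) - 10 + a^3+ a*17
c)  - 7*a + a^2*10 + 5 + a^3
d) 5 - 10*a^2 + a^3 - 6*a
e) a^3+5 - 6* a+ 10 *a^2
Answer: e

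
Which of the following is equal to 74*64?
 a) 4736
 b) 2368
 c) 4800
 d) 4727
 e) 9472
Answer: a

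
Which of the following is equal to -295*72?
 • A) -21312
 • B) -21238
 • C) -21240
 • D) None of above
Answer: C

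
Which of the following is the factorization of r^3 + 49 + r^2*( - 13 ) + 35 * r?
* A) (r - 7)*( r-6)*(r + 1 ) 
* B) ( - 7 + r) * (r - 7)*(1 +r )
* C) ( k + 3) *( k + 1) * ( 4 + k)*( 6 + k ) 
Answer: B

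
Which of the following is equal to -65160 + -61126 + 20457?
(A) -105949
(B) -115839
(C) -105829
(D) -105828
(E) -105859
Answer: C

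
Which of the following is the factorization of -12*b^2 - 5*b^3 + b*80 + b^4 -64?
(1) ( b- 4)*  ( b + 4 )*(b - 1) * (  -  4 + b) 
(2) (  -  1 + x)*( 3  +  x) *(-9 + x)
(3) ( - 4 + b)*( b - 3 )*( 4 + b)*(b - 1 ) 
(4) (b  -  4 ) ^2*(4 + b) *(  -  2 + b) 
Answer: 1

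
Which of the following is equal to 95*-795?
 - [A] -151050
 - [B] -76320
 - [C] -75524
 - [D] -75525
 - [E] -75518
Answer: D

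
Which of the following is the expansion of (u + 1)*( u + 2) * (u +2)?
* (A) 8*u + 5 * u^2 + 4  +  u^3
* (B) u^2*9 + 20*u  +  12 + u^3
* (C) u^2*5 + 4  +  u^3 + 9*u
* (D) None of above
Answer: A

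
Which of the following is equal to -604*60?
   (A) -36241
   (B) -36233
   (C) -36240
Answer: C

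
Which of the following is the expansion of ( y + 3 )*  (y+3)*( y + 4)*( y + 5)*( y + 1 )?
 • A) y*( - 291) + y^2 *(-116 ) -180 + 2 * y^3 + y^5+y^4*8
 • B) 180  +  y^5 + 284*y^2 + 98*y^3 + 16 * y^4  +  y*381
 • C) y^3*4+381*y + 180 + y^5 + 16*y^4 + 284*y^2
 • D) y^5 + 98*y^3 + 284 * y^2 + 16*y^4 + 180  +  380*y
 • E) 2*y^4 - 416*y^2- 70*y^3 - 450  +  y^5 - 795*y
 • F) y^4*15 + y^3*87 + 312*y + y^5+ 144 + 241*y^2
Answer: B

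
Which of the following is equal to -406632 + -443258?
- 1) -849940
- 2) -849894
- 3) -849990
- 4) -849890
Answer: 4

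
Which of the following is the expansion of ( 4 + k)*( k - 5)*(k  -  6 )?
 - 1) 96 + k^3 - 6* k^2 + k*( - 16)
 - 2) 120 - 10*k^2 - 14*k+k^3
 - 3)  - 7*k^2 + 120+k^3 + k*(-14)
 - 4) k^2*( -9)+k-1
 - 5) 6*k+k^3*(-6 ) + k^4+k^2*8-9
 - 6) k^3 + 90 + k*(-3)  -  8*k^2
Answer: 3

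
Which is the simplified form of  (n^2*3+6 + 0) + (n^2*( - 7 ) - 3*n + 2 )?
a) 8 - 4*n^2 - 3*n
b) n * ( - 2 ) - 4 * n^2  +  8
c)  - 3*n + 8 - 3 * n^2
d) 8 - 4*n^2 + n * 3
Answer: a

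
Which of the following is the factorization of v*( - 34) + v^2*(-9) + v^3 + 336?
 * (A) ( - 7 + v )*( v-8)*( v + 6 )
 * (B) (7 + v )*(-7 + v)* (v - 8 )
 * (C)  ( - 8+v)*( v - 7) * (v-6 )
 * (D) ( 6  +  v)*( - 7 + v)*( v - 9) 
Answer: A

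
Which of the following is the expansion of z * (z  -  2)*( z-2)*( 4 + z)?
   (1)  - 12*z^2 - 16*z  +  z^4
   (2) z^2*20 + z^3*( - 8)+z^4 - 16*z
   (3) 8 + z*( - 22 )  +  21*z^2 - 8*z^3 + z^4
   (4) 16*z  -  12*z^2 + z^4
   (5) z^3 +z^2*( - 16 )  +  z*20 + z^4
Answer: 4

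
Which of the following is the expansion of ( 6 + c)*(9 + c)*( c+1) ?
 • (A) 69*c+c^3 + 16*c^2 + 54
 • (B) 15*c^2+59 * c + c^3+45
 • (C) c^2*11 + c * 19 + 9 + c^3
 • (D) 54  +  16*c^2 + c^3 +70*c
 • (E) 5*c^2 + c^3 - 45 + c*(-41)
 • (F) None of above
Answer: A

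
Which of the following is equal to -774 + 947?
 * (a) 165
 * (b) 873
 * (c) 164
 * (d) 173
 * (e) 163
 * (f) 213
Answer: d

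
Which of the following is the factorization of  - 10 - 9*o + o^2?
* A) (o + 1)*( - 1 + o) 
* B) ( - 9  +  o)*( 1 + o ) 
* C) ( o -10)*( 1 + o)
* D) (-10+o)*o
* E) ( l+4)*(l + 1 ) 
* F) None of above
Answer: C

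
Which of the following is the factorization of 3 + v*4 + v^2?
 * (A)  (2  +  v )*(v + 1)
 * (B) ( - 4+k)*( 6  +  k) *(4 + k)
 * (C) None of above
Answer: C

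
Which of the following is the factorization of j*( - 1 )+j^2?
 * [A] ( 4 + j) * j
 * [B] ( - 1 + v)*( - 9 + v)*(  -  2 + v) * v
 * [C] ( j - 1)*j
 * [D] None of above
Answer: C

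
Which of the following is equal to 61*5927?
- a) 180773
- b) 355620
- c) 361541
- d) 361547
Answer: d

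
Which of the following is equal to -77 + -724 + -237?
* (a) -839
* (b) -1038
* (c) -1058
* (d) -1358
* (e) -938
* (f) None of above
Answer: b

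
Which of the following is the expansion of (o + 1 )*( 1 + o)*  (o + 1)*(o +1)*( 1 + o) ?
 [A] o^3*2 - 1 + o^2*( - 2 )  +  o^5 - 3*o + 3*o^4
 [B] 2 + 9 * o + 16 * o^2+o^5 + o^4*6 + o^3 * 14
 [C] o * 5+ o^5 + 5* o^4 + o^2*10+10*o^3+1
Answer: C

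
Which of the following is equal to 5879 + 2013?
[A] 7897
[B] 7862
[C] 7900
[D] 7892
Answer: D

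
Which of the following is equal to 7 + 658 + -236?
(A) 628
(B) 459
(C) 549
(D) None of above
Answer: D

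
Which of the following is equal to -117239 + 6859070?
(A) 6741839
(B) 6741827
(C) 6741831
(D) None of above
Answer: C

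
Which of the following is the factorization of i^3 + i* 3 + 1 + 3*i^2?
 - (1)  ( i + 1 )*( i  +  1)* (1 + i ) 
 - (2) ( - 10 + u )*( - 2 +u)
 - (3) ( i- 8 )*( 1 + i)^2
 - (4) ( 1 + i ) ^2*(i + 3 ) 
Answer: 1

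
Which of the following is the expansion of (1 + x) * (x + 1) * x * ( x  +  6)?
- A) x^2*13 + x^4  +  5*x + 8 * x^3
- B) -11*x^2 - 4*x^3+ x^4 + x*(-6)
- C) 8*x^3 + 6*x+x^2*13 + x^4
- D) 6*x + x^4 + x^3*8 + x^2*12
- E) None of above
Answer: C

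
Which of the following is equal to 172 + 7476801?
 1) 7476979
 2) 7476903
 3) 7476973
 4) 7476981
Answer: 3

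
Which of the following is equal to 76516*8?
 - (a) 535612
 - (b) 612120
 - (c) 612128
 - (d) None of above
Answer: c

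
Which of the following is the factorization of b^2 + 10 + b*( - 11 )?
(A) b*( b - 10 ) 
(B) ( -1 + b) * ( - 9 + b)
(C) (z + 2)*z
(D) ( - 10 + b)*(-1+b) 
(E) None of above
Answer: D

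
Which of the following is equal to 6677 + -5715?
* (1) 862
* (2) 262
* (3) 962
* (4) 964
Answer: 3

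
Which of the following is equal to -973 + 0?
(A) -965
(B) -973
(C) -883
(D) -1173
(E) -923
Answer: B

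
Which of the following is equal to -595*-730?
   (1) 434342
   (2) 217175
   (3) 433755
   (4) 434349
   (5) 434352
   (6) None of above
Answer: 6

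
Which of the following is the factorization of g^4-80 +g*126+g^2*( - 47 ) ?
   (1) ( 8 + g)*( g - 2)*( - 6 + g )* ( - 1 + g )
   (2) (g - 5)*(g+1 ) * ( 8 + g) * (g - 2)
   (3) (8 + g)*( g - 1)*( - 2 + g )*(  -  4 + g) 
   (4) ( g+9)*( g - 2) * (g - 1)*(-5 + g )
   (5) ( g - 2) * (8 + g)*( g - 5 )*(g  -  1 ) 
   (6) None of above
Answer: 5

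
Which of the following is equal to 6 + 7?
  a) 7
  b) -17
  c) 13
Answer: c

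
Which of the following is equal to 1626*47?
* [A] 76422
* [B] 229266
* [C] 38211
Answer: A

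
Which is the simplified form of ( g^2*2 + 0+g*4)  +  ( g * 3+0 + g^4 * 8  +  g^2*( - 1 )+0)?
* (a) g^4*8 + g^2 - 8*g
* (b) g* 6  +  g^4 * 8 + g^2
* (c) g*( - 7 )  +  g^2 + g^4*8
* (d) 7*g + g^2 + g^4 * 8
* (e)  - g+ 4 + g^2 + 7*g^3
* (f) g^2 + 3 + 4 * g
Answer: d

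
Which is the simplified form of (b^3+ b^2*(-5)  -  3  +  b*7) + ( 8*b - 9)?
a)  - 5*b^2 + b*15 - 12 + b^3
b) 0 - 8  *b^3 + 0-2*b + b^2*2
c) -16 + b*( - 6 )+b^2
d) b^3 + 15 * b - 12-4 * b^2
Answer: a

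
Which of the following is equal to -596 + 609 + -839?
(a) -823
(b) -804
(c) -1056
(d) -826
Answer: d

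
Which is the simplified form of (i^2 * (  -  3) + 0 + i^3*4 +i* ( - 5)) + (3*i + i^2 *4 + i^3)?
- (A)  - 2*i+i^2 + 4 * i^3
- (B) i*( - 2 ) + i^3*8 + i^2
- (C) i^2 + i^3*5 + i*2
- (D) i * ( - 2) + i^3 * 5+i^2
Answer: D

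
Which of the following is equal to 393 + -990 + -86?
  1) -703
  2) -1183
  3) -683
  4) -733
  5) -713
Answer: 3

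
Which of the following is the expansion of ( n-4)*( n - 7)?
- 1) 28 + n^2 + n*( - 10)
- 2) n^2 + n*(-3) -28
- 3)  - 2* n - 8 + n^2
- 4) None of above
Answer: 4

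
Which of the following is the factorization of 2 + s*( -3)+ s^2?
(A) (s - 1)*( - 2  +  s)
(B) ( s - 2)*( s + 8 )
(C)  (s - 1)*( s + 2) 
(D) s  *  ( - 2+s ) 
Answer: A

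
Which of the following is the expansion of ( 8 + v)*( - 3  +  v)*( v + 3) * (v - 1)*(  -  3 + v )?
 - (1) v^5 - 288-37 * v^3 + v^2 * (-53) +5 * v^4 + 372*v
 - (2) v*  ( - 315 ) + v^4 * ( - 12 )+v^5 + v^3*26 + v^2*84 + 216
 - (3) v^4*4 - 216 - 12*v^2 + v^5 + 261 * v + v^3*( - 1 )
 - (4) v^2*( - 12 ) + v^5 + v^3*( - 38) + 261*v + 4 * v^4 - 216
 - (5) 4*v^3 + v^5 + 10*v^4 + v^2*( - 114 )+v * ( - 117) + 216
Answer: 4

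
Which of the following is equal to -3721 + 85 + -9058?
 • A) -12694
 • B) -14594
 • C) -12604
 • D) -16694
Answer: A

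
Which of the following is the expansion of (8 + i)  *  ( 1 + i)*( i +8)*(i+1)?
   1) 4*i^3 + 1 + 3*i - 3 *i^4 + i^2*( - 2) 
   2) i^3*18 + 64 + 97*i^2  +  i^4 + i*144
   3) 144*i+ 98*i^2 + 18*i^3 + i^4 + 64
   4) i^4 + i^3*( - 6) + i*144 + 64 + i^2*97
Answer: 2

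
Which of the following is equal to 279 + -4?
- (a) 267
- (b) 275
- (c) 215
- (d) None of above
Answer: b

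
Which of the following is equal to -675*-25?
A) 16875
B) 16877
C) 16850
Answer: A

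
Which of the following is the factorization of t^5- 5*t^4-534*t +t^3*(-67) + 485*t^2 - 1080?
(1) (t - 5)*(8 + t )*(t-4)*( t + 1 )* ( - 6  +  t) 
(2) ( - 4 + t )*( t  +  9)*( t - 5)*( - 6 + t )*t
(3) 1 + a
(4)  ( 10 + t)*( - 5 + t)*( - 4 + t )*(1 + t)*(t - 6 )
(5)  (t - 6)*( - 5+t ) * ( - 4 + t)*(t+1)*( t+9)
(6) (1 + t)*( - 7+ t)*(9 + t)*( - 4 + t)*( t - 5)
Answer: 5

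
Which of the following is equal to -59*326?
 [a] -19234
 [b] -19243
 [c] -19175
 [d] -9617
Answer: a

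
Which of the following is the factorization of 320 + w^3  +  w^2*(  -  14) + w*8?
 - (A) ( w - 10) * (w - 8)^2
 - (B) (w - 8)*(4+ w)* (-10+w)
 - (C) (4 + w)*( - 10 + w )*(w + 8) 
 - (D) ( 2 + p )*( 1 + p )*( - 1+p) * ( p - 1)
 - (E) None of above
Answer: B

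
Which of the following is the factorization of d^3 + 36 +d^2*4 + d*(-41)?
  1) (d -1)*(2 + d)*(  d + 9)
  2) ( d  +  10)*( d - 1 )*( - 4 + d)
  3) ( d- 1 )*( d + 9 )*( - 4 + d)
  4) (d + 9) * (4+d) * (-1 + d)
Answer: 3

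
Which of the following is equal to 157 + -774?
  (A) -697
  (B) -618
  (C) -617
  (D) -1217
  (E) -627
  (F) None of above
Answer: C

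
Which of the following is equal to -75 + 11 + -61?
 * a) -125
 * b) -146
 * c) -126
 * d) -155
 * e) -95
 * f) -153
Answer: a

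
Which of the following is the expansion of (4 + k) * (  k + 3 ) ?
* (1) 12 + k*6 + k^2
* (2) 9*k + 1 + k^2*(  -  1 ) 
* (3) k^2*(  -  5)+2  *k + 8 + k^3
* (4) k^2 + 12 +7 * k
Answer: 4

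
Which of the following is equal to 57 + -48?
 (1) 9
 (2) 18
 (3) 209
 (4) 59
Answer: 1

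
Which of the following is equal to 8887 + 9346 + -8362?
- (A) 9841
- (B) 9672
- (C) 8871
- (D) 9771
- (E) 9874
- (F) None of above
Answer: F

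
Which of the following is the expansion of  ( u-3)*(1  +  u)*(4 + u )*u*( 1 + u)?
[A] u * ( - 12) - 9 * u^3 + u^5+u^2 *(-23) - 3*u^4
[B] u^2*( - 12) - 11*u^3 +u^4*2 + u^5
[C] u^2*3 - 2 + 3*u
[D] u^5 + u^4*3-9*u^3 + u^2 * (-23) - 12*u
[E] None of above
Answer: D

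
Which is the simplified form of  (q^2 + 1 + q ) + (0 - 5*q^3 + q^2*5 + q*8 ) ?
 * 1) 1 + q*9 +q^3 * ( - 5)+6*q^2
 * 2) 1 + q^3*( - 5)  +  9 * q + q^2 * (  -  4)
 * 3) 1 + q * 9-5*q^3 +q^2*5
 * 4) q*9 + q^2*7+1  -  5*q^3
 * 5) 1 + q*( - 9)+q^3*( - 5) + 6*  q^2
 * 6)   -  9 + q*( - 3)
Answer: 1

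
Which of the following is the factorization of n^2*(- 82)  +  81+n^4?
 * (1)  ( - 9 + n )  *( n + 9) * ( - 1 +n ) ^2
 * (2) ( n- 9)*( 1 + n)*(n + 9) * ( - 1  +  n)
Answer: 2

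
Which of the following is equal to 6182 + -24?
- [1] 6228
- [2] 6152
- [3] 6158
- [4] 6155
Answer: 3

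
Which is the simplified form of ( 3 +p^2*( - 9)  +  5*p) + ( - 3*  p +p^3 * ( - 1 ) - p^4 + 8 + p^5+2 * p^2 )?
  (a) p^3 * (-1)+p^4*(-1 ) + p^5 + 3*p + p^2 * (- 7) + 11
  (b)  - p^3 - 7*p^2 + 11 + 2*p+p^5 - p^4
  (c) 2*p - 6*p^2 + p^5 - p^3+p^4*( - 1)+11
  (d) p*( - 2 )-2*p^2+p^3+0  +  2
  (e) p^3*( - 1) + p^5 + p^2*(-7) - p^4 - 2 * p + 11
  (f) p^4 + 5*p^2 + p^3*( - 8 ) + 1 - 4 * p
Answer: b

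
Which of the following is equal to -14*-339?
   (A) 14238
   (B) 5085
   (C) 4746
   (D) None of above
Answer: C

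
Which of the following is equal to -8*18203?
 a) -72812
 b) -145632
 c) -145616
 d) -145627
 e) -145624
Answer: e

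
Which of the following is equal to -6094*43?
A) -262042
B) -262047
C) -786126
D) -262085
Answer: A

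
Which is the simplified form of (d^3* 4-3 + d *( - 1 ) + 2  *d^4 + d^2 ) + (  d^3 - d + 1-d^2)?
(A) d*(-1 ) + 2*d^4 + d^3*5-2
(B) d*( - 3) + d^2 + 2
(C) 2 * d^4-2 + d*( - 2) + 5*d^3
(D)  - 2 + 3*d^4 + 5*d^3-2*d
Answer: C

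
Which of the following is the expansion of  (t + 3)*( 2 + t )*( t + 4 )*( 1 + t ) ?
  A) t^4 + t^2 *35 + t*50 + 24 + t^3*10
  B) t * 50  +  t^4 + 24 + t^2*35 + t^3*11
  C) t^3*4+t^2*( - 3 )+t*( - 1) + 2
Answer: A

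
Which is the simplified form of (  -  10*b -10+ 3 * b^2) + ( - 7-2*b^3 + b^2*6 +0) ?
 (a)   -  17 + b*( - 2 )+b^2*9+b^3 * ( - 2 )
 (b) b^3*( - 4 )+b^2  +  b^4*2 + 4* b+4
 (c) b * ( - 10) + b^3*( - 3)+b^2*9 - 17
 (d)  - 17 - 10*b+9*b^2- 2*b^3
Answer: d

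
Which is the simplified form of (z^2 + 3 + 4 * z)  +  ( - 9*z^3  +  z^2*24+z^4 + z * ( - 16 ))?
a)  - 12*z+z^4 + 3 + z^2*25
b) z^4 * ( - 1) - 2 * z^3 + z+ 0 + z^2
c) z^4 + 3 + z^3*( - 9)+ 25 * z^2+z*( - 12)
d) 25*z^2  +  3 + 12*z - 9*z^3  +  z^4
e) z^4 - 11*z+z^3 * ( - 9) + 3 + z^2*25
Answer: c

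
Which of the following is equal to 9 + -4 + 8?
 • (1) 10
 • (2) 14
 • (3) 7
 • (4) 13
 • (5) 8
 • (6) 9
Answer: 4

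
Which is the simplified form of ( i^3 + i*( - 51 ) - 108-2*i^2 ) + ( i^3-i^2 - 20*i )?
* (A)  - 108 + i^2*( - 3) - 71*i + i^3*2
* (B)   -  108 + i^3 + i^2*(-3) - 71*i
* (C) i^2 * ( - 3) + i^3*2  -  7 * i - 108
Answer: A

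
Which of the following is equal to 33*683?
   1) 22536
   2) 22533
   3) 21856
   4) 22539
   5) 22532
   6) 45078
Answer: 4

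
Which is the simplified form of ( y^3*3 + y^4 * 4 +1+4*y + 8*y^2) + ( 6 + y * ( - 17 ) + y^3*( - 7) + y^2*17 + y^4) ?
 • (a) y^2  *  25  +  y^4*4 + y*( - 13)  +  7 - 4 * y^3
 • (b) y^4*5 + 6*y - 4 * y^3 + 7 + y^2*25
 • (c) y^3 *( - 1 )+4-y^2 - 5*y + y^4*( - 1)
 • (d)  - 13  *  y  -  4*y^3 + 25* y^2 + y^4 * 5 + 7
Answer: d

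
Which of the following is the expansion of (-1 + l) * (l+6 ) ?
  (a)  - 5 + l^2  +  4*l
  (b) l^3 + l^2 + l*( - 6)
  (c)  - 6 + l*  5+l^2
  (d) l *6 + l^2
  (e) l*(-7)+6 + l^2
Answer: c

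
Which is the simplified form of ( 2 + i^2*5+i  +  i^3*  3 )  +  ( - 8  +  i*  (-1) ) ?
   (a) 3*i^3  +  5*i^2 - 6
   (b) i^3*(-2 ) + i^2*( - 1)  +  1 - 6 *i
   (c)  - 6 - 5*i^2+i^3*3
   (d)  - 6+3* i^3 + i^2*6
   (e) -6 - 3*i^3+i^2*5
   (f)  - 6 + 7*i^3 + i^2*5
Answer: a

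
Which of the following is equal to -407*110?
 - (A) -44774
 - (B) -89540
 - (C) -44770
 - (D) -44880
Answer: C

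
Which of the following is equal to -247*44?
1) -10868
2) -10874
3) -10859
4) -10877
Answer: 1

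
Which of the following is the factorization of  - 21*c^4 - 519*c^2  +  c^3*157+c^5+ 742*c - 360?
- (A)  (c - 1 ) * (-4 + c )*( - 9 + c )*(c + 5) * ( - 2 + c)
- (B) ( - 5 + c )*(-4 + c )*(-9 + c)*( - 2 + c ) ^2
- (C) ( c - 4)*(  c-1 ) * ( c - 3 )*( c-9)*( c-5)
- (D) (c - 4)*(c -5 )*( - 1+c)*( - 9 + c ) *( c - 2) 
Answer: D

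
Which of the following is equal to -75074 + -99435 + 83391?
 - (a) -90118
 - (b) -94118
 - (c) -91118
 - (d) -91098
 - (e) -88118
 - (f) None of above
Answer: c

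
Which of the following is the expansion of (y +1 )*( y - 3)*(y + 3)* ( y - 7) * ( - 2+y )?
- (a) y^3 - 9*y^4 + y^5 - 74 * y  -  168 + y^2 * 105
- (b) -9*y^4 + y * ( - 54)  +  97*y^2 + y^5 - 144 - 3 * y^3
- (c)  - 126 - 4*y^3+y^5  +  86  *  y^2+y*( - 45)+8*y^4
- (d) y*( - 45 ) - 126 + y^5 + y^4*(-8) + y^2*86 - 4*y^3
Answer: d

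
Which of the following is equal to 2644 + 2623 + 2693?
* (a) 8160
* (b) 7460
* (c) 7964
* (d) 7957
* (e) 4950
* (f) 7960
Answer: f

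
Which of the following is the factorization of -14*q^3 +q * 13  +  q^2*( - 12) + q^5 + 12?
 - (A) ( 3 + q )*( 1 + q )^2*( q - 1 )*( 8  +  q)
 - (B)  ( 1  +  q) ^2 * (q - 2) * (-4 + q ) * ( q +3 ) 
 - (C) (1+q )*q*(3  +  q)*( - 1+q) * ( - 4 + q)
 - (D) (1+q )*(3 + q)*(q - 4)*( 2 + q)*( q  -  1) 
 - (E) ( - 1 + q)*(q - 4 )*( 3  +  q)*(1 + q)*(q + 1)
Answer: E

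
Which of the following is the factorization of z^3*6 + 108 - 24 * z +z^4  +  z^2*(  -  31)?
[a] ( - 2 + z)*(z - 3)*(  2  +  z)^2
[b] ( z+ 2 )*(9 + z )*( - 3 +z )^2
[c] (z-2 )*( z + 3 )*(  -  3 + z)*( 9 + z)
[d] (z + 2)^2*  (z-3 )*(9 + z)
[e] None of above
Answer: e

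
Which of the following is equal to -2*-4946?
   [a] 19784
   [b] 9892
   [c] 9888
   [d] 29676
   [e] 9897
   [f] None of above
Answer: b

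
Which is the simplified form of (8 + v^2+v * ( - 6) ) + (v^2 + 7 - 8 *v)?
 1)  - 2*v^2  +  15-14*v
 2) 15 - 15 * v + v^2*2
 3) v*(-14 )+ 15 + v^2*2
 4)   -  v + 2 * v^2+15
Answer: 3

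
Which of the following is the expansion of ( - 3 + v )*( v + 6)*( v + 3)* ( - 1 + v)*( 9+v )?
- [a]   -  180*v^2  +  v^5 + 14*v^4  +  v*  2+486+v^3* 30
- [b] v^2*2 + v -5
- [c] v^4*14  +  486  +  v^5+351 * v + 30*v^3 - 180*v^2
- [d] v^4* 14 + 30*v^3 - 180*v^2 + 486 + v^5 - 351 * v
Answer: d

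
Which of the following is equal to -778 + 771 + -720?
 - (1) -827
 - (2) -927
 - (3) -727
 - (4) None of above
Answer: 3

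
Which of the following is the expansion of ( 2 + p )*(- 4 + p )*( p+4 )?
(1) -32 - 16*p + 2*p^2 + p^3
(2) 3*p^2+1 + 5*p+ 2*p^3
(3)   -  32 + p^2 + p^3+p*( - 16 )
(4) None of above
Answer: 1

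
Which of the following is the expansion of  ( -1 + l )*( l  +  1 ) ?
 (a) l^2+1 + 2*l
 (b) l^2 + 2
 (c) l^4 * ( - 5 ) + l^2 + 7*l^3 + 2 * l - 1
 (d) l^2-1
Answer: d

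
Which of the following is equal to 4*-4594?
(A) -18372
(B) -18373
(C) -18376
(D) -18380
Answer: C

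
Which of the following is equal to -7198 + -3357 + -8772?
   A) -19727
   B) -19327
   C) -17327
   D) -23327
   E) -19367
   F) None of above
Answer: B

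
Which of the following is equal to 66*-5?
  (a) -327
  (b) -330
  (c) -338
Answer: b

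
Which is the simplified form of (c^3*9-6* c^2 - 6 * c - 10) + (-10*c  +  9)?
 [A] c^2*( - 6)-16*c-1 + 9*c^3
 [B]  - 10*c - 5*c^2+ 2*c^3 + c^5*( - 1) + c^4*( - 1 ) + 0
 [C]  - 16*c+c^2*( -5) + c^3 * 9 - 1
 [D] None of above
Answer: A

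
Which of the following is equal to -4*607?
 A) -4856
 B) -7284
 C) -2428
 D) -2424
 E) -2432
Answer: C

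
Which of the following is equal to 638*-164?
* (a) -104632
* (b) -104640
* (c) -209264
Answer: a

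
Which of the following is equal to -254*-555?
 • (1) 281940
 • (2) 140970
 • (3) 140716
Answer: 2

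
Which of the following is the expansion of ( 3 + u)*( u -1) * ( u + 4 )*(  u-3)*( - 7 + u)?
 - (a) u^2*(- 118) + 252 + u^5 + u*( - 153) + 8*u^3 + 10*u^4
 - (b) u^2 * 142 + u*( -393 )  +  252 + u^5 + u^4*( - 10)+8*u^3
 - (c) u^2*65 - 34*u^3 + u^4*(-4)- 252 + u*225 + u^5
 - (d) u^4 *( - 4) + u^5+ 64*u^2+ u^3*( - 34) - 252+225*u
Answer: d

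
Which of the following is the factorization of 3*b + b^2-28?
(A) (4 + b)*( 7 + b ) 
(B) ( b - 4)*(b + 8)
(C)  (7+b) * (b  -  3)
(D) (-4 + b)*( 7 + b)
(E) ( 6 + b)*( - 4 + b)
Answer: D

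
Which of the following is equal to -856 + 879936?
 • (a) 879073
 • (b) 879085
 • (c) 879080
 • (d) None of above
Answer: c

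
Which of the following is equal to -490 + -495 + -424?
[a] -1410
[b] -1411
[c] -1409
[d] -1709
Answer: c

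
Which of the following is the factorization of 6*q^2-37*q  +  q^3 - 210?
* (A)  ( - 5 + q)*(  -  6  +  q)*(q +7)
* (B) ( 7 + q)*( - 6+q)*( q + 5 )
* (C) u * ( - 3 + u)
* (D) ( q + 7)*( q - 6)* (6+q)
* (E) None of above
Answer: B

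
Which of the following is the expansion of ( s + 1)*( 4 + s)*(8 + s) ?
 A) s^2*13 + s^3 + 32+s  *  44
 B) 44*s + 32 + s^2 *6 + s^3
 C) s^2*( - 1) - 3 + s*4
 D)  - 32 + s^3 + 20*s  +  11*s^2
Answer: A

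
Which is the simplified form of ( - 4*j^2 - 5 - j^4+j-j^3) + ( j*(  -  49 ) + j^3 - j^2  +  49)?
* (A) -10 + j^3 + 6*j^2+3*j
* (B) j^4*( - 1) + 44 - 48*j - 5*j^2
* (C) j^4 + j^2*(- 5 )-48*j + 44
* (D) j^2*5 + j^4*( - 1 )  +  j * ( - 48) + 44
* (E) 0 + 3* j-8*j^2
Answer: B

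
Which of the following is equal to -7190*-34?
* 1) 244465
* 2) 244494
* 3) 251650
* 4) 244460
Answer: 4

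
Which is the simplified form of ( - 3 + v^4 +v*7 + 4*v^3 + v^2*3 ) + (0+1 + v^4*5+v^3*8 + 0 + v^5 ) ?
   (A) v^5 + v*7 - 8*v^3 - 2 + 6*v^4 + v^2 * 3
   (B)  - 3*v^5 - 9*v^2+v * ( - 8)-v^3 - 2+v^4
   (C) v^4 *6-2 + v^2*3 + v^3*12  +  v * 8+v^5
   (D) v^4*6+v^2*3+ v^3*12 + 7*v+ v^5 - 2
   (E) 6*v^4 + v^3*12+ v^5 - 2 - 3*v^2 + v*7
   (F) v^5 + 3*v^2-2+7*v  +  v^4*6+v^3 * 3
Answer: D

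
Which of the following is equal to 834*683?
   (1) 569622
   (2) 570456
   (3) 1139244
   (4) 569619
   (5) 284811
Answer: 1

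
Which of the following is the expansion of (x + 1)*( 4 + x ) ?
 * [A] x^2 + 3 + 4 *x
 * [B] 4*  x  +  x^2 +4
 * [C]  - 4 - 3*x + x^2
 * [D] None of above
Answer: D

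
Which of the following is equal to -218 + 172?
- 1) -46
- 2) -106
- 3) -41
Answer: 1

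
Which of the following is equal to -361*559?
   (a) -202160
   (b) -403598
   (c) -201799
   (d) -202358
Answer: c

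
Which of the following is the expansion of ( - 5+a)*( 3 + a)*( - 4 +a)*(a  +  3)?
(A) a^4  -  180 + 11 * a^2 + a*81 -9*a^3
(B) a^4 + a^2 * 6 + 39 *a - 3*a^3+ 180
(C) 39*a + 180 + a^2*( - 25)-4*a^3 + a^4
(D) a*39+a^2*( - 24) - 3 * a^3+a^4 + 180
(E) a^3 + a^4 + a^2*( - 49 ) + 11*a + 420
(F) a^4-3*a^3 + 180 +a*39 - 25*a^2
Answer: F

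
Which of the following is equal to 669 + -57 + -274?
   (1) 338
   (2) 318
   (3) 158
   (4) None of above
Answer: 1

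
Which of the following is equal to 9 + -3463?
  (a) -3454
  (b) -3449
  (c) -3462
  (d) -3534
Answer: a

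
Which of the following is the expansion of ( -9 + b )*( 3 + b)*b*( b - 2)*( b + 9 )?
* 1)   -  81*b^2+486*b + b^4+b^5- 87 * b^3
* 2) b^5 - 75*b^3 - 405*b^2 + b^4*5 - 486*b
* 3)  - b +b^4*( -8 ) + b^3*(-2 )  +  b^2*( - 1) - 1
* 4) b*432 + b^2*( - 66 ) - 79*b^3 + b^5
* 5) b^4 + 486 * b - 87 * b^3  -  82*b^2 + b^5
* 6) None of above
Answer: 1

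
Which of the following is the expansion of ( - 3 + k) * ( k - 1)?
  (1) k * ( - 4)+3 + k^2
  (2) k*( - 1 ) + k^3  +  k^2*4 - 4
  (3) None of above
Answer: 1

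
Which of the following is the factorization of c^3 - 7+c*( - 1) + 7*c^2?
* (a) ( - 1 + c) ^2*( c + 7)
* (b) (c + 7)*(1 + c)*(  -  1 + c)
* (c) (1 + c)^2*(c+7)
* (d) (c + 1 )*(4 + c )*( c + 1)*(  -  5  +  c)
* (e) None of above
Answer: b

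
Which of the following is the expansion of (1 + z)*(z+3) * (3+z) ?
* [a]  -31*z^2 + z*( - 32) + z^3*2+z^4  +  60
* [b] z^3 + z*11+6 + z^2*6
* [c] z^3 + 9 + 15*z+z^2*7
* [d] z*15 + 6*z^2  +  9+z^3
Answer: c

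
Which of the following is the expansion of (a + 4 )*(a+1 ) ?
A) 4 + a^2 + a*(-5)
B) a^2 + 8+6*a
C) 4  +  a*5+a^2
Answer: C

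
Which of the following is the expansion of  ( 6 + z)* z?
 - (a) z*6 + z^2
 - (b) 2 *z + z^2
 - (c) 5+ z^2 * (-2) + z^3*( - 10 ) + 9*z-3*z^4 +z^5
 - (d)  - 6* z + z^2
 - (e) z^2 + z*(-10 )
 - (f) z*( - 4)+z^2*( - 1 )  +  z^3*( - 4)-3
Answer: a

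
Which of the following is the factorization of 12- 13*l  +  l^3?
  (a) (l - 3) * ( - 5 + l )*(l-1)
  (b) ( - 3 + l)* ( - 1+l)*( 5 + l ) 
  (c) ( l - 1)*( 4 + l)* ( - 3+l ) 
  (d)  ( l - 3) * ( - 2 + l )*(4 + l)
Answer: c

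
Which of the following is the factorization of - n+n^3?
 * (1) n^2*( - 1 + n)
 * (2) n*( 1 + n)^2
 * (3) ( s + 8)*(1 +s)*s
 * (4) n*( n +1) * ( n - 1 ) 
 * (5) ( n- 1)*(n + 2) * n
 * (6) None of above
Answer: 4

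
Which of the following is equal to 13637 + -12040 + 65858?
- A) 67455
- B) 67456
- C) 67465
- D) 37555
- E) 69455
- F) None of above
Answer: A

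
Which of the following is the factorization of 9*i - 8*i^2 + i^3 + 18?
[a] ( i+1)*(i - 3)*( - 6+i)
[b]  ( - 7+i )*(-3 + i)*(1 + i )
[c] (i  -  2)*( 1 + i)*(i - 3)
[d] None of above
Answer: a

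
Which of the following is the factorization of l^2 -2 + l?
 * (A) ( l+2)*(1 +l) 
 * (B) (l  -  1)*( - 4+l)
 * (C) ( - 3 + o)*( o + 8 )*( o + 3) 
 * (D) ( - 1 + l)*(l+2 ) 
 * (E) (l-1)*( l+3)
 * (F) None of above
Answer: D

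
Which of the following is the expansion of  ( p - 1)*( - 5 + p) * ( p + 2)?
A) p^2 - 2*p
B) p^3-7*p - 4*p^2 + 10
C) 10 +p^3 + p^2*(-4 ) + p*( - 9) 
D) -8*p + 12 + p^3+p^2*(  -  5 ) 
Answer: B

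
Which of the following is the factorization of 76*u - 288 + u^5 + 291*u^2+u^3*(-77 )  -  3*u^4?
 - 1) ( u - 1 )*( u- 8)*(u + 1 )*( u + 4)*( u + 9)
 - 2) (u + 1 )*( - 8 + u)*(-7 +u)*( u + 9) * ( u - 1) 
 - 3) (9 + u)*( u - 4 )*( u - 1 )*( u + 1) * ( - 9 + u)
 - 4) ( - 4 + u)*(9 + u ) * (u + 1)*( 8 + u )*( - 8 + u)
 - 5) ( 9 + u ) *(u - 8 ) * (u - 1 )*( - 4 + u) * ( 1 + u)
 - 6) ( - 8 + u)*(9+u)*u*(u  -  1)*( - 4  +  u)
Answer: 5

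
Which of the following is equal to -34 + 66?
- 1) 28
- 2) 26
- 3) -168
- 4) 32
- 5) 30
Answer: 4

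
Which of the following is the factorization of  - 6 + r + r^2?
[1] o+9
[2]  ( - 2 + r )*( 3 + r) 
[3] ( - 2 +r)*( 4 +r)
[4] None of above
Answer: 2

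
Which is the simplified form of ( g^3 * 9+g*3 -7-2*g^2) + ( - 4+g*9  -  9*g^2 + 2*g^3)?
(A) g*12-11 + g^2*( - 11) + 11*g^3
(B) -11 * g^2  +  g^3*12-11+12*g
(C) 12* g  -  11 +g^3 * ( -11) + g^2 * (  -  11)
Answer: A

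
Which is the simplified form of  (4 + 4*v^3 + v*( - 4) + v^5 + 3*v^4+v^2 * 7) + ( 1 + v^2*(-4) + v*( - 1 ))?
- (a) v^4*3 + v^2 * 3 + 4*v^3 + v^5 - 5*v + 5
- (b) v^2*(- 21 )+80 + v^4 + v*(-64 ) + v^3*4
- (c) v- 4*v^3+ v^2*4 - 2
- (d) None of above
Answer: a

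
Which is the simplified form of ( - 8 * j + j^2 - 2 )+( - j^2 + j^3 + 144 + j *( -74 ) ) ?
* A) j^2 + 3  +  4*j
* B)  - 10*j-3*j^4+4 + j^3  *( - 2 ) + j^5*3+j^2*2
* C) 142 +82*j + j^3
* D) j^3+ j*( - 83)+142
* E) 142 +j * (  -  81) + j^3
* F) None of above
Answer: F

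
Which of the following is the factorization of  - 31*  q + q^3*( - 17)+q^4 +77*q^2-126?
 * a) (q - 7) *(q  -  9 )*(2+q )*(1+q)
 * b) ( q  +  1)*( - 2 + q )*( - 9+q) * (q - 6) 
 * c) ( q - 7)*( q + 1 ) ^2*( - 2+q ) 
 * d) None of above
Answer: d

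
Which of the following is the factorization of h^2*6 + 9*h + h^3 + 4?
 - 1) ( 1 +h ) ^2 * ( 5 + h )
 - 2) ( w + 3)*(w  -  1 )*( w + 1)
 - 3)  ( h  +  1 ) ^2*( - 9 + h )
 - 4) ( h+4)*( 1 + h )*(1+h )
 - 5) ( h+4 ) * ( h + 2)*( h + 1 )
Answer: 4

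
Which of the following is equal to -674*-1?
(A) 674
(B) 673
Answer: A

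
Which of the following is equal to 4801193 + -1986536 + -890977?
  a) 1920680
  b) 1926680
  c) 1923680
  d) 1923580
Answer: c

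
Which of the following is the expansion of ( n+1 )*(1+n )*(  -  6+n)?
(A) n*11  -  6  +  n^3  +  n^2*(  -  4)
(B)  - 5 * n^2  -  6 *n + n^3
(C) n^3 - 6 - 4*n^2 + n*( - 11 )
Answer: C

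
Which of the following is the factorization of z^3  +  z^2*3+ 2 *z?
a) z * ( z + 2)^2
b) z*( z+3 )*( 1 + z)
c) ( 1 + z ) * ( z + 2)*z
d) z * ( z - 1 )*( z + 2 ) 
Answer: c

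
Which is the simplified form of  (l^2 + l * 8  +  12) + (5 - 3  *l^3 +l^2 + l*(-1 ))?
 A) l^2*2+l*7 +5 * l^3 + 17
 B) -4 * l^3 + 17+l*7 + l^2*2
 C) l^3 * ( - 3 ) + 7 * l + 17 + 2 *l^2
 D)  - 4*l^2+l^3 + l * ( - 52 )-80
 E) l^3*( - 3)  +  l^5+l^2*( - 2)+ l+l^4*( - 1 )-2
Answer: C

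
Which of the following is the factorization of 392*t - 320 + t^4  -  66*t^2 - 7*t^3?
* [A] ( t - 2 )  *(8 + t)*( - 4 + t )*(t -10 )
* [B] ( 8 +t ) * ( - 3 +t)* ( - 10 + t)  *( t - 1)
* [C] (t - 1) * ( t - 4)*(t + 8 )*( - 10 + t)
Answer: C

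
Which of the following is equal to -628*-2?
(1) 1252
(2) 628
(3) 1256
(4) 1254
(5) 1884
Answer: 3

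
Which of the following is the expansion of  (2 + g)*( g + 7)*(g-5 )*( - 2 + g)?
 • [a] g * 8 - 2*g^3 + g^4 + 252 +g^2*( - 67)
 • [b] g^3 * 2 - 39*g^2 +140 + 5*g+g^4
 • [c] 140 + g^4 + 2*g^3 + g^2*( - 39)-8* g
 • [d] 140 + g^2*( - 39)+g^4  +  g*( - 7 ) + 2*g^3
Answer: c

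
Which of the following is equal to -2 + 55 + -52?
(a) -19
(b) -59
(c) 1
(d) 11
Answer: c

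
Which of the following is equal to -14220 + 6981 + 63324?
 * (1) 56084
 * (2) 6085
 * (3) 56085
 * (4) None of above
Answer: 3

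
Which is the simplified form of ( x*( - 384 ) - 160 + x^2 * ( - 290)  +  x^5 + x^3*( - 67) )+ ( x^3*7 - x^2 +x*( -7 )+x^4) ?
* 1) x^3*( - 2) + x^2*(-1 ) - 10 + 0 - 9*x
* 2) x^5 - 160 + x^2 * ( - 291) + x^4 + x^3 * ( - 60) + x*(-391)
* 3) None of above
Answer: 2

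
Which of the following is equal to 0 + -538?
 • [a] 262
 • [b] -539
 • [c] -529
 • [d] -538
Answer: d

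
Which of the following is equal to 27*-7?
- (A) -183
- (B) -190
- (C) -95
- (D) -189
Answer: D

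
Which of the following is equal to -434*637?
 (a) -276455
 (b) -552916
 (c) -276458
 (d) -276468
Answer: c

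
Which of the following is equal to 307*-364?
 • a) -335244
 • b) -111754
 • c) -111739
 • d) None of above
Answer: d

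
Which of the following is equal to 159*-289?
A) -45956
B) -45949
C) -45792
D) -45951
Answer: D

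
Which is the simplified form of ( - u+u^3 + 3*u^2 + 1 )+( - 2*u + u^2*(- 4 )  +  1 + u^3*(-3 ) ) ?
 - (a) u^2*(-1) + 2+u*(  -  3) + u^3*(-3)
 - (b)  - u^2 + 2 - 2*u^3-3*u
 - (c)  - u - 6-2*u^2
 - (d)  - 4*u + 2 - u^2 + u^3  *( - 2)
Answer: b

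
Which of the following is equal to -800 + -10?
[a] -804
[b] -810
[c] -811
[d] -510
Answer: b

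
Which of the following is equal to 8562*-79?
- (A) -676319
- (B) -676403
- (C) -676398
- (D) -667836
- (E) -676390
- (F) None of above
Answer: C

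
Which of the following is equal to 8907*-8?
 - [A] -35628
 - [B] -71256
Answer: B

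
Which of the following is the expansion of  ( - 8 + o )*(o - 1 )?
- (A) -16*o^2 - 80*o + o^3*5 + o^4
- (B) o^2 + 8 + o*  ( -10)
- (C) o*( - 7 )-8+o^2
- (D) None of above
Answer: D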